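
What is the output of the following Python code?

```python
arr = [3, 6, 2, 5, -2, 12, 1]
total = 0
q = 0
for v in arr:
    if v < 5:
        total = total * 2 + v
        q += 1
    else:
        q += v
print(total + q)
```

v=3: <5, total = 0*2+3 = 3; q=1
v=6: not <5; q=7
v=2: <5, total = 3*2+2 = 8; q=8
v=5: not <5; q=13
v=-2: <5, total = 8*2+(-2) = 14; q=14
v=12: not <5; q=26
v=1: <5, total = 14*2+1 = 29; q=27
total+q = 29+27 = 56

56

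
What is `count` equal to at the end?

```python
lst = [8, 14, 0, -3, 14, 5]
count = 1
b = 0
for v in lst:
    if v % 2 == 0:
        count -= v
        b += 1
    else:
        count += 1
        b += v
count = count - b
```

v=8: even, count = 1-8 = -7; b=1
v=14: even, count = (-7)-14 = -21; b=2
v=0: even, count = (-21)-0 = -21; b=3
v=-3: not even, count = (-21)+1 = -20; b=0
v=14: even, count = (-20)-14 = -34; b=1
v=5: not even, count = (-34)+1 = -33; b=6
count-b = (-33)-6 = -39

-39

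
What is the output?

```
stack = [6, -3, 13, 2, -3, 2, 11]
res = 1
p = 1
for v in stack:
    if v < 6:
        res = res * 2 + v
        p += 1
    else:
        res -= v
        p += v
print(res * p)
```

v=6: not <6, res = 1-6 = -5; p=7
v=-3: <6, res = (-5)*2+(-3) = -13; p=8
v=13: not <6, res = (-13)-13 = -26; p=21
v=2: <6, res = (-26)*2+2 = -50; p=22
v=-3: <6, res = (-50)*2+(-3) = -103; p=23
v=2: <6, res = (-103)*2+2 = -204; p=24
v=11: not <6, res = (-204)-11 = -215; p=35
res*p = (-215)*35 = -7525

-7525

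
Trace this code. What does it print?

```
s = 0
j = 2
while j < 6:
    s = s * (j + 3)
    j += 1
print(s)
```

j=2: s = 0*5 = 0
j=3: s = 0*6 = 0
j=4: s = 0*7 = 0
j=5: s = 0*8 = 0

0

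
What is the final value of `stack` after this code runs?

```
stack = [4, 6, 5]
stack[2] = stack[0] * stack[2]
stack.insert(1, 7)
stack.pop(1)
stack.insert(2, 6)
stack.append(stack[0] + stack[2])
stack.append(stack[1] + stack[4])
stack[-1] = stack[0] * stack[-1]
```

[4, 6, 6, 20, 10, 64]

stack[2] = stack[0]*stack[2] = 4*5 = 20 → [4, 6, 20]
insert 7 at 1 → [4, 7, 6, 20]
pop(1) removes 7 → [4, 6, 20]
insert 6 at 2 → [4, 6, 6, 20]
append stack[0]+stack[2] = 4+6 = 10 → [4, 6, 6, 20, 10]
append stack[1]+stack[4] = 6+10 = 16 → [4, 6, 6, 20, 10, 16]
stack[-1] = stack[0]*stack[-1] = 4*16 = 64 → [4, 6, 6, 20, 10, 64]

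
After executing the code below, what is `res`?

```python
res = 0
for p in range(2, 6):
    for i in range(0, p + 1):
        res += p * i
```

p=2,i=0: res = 0+0 = 0
p=2,i=1: res = 0+2 = 2
p=2,i=2: res = 2+4 = 6
p=3,i=0: res = 6+0 = 6
p=3,i=1: res = 6+3 = 9
p=3,i=2: res = 9+6 = 15
p=3,i=3: res = 15+9 = 24
p=4,i=0: res = 24+0 = 24
p=4,i=1: res = 24+4 = 28
p=4,i=2: res = 28+8 = 36
p=4,i=3: res = 36+12 = 48
p=4,i=4: res = 48+16 = 64
p=5,i=0: res = 64+0 = 64
p=5,i=1: res = 64+5 = 69
p=5,i=2: res = 69+10 = 79
p=5,i=3: res = 79+15 = 94
p=5,i=4: res = 94+20 = 114
p=5,i=5: res = 114+25 = 139

139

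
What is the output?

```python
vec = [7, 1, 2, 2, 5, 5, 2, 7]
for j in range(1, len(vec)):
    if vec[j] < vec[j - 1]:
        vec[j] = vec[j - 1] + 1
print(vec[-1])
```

14

j=1: 1<7, vec[1] = 7+1 = 8 → [7, 8, 2, 2, 5, 5, 2, 7]
j=2: 2<8, vec[2] = 8+1 = 9 → [7, 8, 9, 2, 5, 5, 2, 7]
j=3: 2<9, vec[3] = 9+1 = 10 → [7, 8, 9, 10, 5, 5, 2, 7]
j=4: 5<10, vec[4] = 10+1 = 11 → [7, 8, 9, 10, 11, 5, 2, 7]
j=5: 5<11, vec[5] = 11+1 = 12 → [7, 8, 9, 10, 11, 12, 2, 7]
j=6: 2<12, vec[6] = 12+1 = 13 → [7, 8, 9, 10, 11, 12, 13, 7]
j=7: 7<13, vec[7] = 13+1 = 14 → [7, 8, 9, 10, 11, 12, 13, 14]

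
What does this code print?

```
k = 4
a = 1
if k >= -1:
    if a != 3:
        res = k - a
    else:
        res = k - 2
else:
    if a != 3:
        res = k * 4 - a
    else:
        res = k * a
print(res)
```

k=4, a=1
k >= -1 is True; a != 3 is True
→ res = k - a = 3

3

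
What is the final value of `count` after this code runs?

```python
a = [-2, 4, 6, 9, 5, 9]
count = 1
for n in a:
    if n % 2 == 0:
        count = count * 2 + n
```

n=-2: even, count = 1*2+(-2) = 0
n=4: even, count = 0*2+4 = 4
n=6: even, count = 4*2+6 = 14
n=9: not even
n=5: not even
n=9: not even

14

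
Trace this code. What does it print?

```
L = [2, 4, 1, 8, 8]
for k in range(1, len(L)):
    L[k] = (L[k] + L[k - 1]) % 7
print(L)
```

k=1: L[1] = (4+2)%7 = 6 → [2, 6, 1, 8, 8]
k=2: L[2] = (1+6)%7 = 0 → [2, 6, 0, 8, 8]
k=3: L[3] = (8+0)%7 = 1 → [2, 6, 0, 1, 8]
k=4: L[4] = (8+1)%7 = 2 → [2, 6, 0, 1, 2]

[2, 6, 0, 1, 2]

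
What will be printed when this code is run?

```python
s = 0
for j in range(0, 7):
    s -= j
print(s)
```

j=0: s = 0-0 = 0
j=1: s = 0-1 = -1
j=2: s = (-1)-2 = -3
j=3: s = (-3)-3 = -6
j=4: s = (-6)-4 = -10
j=5: s = (-10)-5 = -15
j=6: s = (-15)-6 = -21

-21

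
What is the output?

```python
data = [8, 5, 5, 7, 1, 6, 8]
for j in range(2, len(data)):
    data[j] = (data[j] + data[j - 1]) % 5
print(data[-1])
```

j=2: data[2] = (5+5)%5 = 0 → [8, 5, 0, 7, 1, 6, 8]
j=3: data[3] = (7+0)%5 = 2 → [8, 5, 0, 2, 1, 6, 8]
j=4: data[4] = (1+2)%5 = 3 → [8, 5, 0, 2, 3, 6, 8]
j=5: data[5] = (6+3)%5 = 4 → [8, 5, 0, 2, 3, 4, 8]
j=6: data[6] = (8+4)%5 = 2 → [8, 5, 0, 2, 3, 4, 2]

2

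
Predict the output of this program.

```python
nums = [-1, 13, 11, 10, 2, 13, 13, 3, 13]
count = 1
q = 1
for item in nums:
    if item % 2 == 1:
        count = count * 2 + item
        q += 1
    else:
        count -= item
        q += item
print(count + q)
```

item=-1: odd, count = 1*2+(-1) = 1; q=2
item=13: odd, count = 1*2+13 = 15; q=3
item=11: odd, count = 15*2+11 = 41; q=4
item=10: not odd, count = 41-10 = 31; q=14
item=2: not odd, count = 31-2 = 29; q=16
item=13: odd, count = 29*2+13 = 71; q=17
item=13: odd, count = 71*2+13 = 155; q=18
item=3: odd, count = 155*2+3 = 313; q=19
item=13: odd, count = 313*2+13 = 639; q=20
count+q = 639+20 = 659

659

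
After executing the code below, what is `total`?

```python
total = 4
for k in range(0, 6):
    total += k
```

k=0: total = 4+0 = 4
k=1: total = 4+1 = 5
k=2: total = 5+2 = 7
k=3: total = 7+3 = 10
k=4: total = 10+4 = 14
k=5: total = 14+5 = 19

19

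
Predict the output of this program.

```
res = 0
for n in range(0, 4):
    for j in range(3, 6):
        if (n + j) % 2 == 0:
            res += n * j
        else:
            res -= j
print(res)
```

16

n=0,j=3: odd sum, res = 0-3 = -3
n=0,j=4: even sum, res = (-3)+0 = -3
n=0,j=5: odd sum, res = (-3)-5 = -8
n=1,j=3: even sum, res = (-8)+3 = -5
n=1,j=4: odd sum, res = (-5)-4 = -9
n=1,j=5: even sum, res = (-9)+5 = -4
n=2,j=3: odd sum, res = (-4)-3 = -7
n=2,j=4: even sum, res = (-7)+8 = 1
n=2,j=5: odd sum, res = 1-5 = -4
n=3,j=3: even sum, res = (-4)+9 = 5
n=3,j=4: odd sum, res = 5-4 = 1
n=3,j=5: even sum, res = 1+15 = 16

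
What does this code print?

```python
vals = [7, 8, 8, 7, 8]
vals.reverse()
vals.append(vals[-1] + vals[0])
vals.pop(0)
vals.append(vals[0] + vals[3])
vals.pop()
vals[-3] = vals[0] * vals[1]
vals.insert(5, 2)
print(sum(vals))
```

reverse → [8, 7, 8, 8, 7]
append vals[-1]+vals[0] = 7+8 = 15 → [8, 7, 8, 8, 7, 15]
pop(0) removes 8 → [7, 8, 8, 7, 15]
append vals[0]+vals[3] = 7+7 = 14 → [7, 8, 8, 7, 15, 14]
pop() removes 14 → [7, 8, 8, 7, 15]
vals[-3] = vals[0]*vals[1] = 7*8 = 56 → [7, 8, 56, 7, 15]
insert 2 at 5 → [7, 8, 56, 7, 15, 2]
sum = 95

95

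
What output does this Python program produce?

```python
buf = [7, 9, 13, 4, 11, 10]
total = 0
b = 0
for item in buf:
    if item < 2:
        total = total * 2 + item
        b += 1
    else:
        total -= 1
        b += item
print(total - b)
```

-60

item=7: not <2, total = 0-1 = -1; b=7
item=9: not <2, total = (-1)-1 = -2; b=16
item=13: not <2, total = (-2)-1 = -3; b=29
item=4: not <2, total = (-3)-1 = -4; b=33
item=11: not <2, total = (-4)-1 = -5; b=44
item=10: not <2, total = (-5)-1 = -6; b=54
total-b = (-6)-54 = -60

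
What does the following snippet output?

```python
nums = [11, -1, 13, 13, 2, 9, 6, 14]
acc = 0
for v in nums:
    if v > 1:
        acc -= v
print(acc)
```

-68

v=11: >1, acc = 0-11 = -11
v=-1: not >1
v=13: >1, acc = (-11)-13 = -24
v=13: >1, acc = (-24)-13 = -37
v=2: >1, acc = (-37)-2 = -39
v=9: >1, acc = (-39)-9 = -48
v=6: >1, acc = (-48)-6 = -54
v=14: >1, acc = (-54)-14 = -68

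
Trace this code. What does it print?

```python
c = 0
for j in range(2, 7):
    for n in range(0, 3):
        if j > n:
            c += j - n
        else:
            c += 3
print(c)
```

48

j=2,n=0: 2>0, c = 0+2 = 2
j=2,n=1: 2>1, c = 2+1 = 3
j=2,n=2: not 2>2, c = 3+3 = 6
j=3,n=0: 3>0, c = 6+3 = 9
j=3,n=1: 3>1, c = 9+2 = 11
j=3,n=2: 3>2, c = 11+1 = 12
j=4,n=0: 4>0, c = 12+4 = 16
j=4,n=1: 4>1, c = 16+3 = 19
j=4,n=2: 4>2, c = 19+2 = 21
j=5,n=0: 5>0, c = 21+5 = 26
j=5,n=1: 5>1, c = 26+4 = 30
j=5,n=2: 5>2, c = 30+3 = 33
j=6,n=0: 6>0, c = 33+6 = 39
j=6,n=1: 6>1, c = 39+5 = 44
j=6,n=2: 6>2, c = 44+4 = 48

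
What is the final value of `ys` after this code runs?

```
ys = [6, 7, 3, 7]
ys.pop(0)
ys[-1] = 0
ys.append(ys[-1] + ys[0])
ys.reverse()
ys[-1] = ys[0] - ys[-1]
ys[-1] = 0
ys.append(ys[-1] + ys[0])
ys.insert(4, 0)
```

pop(0) removes 6 → [7, 3, 7]
ys[-1] = 0 → [7, 3, 0]
append ys[-1]+ys[0] = 0+7 = 7 → [7, 3, 0, 7]
reverse → [7, 0, 3, 7]
ys[-1] = ys[0]-ys[-1] = 7-7 = 0 → [7, 0, 3, 0]
ys[-1] = 0 → [7, 0, 3, 0]
append ys[-1]+ys[0] = 0+7 = 7 → [7, 0, 3, 0, 7]
insert 0 at 4 → [7, 0, 3, 0, 0, 7]

[7, 0, 3, 0, 0, 7]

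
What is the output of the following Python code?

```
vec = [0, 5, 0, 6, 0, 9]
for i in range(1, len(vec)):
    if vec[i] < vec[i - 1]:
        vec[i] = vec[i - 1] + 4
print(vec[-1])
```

i=1: 5>=0, unchanged → [0, 5, 0, 6, 0, 9]
i=2: 0<5, vec[2] = 5+4 = 9 → [0, 5, 9, 6, 0, 9]
i=3: 6<9, vec[3] = 9+4 = 13 → [0, 5, 9, 13, 0, 9]
i=4: 0<13, vec[4] = 13+4 = 17 → [0, 5, 9, 13, 17, 9]
i=5: 9<17, vec[5] = 17+4 = 21 → [0, 5, 9, 13, 17, 21]

21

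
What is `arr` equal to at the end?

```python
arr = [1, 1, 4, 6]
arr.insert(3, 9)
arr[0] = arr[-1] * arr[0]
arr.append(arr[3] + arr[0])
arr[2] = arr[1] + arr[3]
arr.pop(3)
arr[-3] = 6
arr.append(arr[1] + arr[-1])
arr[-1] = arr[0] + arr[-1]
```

[6, 1, 6, 6, 15, 22]

insert 9 at 3 → [1, 1, 4, 9, 6]
arr[0] = arr[-1]*arr[0] = 6*1 = 6 → [6, 1, 4, 9, 6]
append arr[3]+arr[0] = 9+6 = 15 → [6, 1, 4, 9, 6, 15]
arr[2] = arr[1]+arr[3] = 1+9 = 10 → [6, 1, 10, 9, 6, 15]
pop(3) removes 9 → [6, 1, 10, 6, 15]
arr[-3] = 6 → [6, 1, 6, 6, 15]
append arr[1]+arr[-1] = 1+15 = 16 → [6, 1, 6, 6, 15, 16]
arr[-1] = arr[0]+arr[-1] = 6+16 = 22 → [6, 1, 6, 6, 15, 22]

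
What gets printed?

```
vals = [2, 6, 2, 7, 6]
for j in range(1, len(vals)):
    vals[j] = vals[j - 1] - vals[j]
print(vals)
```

[2, -4, -6, -13, -19]

j=1: vals[1] = 2-6 = -4 → [2, -4, 2, 7, 6]
j=2: vals[2] = (-4)-2 = -6 → [2, -4, -6, 7, 6]
j=3: vals[3] = (-6)-7 = -13 → [2, -4, -6, -13, 6]
j=4: vals[4] = (-13)-6 = -19 → [2, -4, -6, -13, -19]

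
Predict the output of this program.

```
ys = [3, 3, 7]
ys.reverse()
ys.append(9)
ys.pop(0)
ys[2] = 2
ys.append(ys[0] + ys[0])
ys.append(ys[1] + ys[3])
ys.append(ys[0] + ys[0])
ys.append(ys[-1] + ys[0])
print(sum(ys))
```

reverse → [7, 3, 3]
append 9 → [7, 3, 3, 9]
pop(0) removes 7 → [3, 3, 9]
ys[2] = 2 → [3, 3, 2]
append ys[0]+ys[0] = 3+3 = 6 → [3, 3, 2, 6]
append ys[1]+ys[3] = 3+6 = 9 → [3, 3, 2, 6, 9]
append ys[0]+ys[0] = 3+3 = 6 → [3, 3, 2, 6, 9, 6]
append ys[-1]+ys[0] = 6+3 = 9 → [3, 3, 2, 6, 9, 6, 9]
sum = 38

38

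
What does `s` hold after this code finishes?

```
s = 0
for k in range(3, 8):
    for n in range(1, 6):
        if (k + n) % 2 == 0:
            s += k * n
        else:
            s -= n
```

k=3,n=1: even sum, s = 0+3 = 3
k=3,n=2: odd sum, s = 3-2 = 1
k=3,n=3: even sum, s = 1+9 = 10
k=3,n=4: odd sum, s = 10-4 = 6
k=3,n=5: even sum, s = 6+15 = 21
k=4,n=1: odd sum, s = 21-1 = 20
k=4,n=2: even sum, s = 20+8 = 28
k=4,n=3: odd sum, s = 28-3 = 25
k=4,n=4: even sum, s = 25+16 = 41
k=4,n=5: odd sum, s = 41-5 = 36
k=5,n=1: even sum, s = 36+5 = 41
k=5,n=2: odd sum, s = 41-2 = 39
k=5,n=3: even sum, s = 39+15 = 54
k=5,n=4: odd sum, s = 54-4 = 50
k=5,n=5: even sum, s = 50+25 = 75
k=6,n=1: odd sum, s = 75-1 = 74
k=6,n=2: even sum, s = 74+12 = 86
k=6,n=3: odd sum, s = 86-3 = 83
k=6,n=4: even sum, s = 83+24 = 107
k=6,n=5: odd sum, s = 107-5 = 102
k=7,n=1: even sum, s = 102+7 = 109
k=7,n=2: odd sum, s = 109-2 = 107
k=7,n=3: even sum, s = 107+21 = 128
k=7,n=4: odd sum, s = 128-4 = 124
k=7,n=5: even sum, s = 124+35 = 159

159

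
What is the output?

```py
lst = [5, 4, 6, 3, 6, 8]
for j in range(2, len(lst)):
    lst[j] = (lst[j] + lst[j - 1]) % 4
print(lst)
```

[5, 4, 2, 1, 3, 3]

j=2: lst[2] = (6+4)%4 = 2 → [5, 4, 2, 3, 6, 8]
j=3: lst[3] = (3+2)%4 = 1 → [5, 4, 2, 1, 6, 8]
j=4: lst[4] = (6+1)%4 = 3 → [5, 4, 2, 1, 3, 8]
j=5: lst[5] = (8+3)%4 = 3 → [5, 4, 2, 1, 3, 3]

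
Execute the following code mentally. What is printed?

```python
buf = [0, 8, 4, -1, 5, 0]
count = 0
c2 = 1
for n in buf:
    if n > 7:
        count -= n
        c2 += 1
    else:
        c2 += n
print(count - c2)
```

n=0: not >7; c2=1
n=8: >7, count = 0-8 = -8; c2=2
n=4: not >7; c2=6
n=-1: not >7; c2=5
n=5: not >7; c2=10
n=0: not >7; c2=10
count-c2 = (-8)-10 = -18

-18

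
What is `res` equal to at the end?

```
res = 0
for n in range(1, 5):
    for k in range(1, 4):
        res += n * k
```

n=1,k=1: res = 0+1 = 1
n=1,k=2: res = 1+2 = 3
n=1,k=3: res = 3+3 = 6
n=2,k=1: res = 6+2 = 8
n=2,k=2: res = 8+4 = 12
n=2,k=3: res = 12+6 = 18
n=3,k=1: res = 18+3 = 21
n=3,k=2: res = 21+6 = 27
n=3,k=3: res = 27+9 = 36
n=4,k=1: res = 36+4 = 40
n=4,k=2: res = 40+8 = 48
n=4,k=3: res = 48+12 = 60

60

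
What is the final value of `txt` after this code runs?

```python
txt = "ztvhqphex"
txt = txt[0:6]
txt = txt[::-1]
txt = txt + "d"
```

'pqhvtzd'

slice [0:6] → 'ztvhqp'
reverse → 'pqhvtz'
+ 'd' → 'pqhvtzd'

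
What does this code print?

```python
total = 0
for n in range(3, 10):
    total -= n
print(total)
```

n=3: total = 0-3 = -3
n=4: total = (-3)-4 = -7
n=5: total = (-7)-5 = -12
n=6: total = (-12)-6 = -18
n=7: total = (-18)-7 = -25
n=8: total = (-25)-8 = -33
n=9: total = (-33)-9 = -42

-42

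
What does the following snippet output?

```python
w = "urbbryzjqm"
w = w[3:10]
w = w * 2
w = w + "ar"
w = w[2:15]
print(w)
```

yzjqmbryzjqma

slice [3:10] → 'bryzjqm'
repeat ×2 → 'bryzjqmbryzjqm'
+ 'ar' → 'bryzjqmbryzjqmar'
slice [2:15] → 'yzjqmbryzjqma'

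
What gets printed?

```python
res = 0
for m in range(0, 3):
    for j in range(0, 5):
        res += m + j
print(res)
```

m=0,j=0: res = 0+0 = 0
m=0,j=1: res = 0+1 = 1
m=0,j=2: res = 1+2 = 3
m=0,j=3: res = 3+3 = 6
m=0,j=4: res = 6+4 = 10
m=1,j=0: res = 10+1 = 11
m=1,j=1: res = 11+2 = 13
m=1,j=2: res = 13+3 = 16
m=1,j=3: res = 16+4 = 20
m=1,j=4: res = 20+5 = 25
m=2,j=0: res = 25+2 = 27
m=2,j=1: res = 27+3 = 30
m=2,j=2: res = 30+4 = 34
m=2,j=3: res = 34+5 = 39
m=2,j=4: res = 39+6 = 45

45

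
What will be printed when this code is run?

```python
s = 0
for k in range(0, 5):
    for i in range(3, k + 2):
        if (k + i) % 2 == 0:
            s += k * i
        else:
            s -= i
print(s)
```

10

k=2,i=3: odd sum, s = 0-3 = -3
k=3,i=3: even sum, s = (-3)+9 = 6
k=3,i=4: odd sum, s = 6-4 = 2
k=4,i=3: odd sum, s = 2-3 = -1
k=4,i=4: even sum, s = (-1)+16 = 15
k=4,i=5: odd sum, s = 15-5 = 10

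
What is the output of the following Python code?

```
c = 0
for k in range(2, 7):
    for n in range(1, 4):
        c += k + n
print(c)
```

k=2,n=1: c = 0+3 = 3
k=2,n=2: c = 3+4 = 7
k=2,n=3: c = 7+5 = 12
k=3,n=1: c = 12+4 = 16
k=3,n=2: c = 16+5 = 21
k=3,n=3: c = 21+6 = 27
k=4,n=1: c = 27+5 = 32
k=4,n=2: c = 32+6 = 38
k=4,n=3: c = 38+7 = 45
k=5,n=1: c = 45+6 = 51
k=5,n=2: c = 51+7 = 58
k=5,n=3: c = 58+8 = 66
k=6,n=1: c = 66+7 = 73
k=6,n=2: c = 73+8 = 81
k=6,n=3: c = 81+9 = 90

90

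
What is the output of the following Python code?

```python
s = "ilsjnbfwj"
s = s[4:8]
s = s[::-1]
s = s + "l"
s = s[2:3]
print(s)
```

slice [4:8] → 'nbfw'
reverse → 'wfbn'
+ 'l' → 'wfbnl'
slice [2:3] → 'b'

b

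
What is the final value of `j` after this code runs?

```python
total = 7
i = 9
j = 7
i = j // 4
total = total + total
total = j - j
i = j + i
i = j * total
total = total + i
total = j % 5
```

7

i = 7//4 = 1
total = 7+7 = 14
total = 7-7 = 0
i = 7+1 = 8
i = 7*0 = 0
total = 0+0 = 0
total = 7%5 = 2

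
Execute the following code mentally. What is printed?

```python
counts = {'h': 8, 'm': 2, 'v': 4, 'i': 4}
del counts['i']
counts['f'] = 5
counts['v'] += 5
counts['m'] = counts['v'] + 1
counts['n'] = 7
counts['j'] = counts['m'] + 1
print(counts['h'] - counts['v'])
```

del 'i' → {'h': 8, 'm': 2, 'v': 4}
counts['f'] = 5 → {'h': 8, 'm': 2, 'v': 4, 'f': 5}
counts['v'] = 4+5 = 9 → {'h': 8, 'm': 2, 'v': 9, 'f': 5}
counts['m'] = counts['v']+1 = 10 → {'h': 8, 'm': 10, 'v': 9, 'f': 5}
counts['n'] = 7 → {'h': 8, 'm': 10, 'v': 9, 'f': 5, 'n': 7}
counts['j'] = counts['m']+1 = 11 → {'h': 8, 'm': 10, 'v': 9, 'f': 5, 'n': 7, 'j': 11}
counts['h']-counts['v'] = 8-9 = -1

-1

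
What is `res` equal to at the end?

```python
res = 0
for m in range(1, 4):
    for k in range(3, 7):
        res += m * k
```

108

m=1,k=3: res = 0+3 = 3
m=1,k=4: res = 3+4 = 7
m=1,k=5: res = 7+5 = 12
m=1,k=6: res = 12+6 = 18
m=2,k=3: res = 18+6 = 24
m=2,k=4: res = 24+8 = 32
m=2,k=5: res = 32+10 = 42
m=2,k=6: res = 42+12 = 54
m=3,k=3: res = 54+9 = 63
m=3,k=4: res = 63+12 = 75
m=3,k=5: res = 75+15 = 90
m=3,k=6: res = 90+18 = 108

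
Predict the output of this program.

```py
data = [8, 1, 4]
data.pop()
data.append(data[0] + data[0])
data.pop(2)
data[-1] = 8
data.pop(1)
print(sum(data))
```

8

pop() removes 4 → [8, 1]
append data[0]+data[0] = 8+8 = 16 → [8, 1, 16]
pop(2) removes 16 → [8, 1]
data[-1] = 8 → [8, 8]
pop(1) removes 8 → [8]
sum = 8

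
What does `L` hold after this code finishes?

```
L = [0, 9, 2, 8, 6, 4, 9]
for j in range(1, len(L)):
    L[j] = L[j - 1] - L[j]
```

[0, -9, -11, -19, -25, -29, -38]

j=1: L[1] = 0-9 = -9 → [0, -9, 2, 8, 6, 4, 9]
j=2: L[2] = (-9)-2 = -11 → [0, -9, -11, 8, 6, 4, 9]
j=3: L[3] = (-11)-8 = -19 → [0, -9, -11, -19, 6, 4, 9]
j=4: L[4] = (-19)-6 = -25 → [0, -9, -11, -19, -25, 4, 9]
j=5: L[5] = (-25)-4 = -29 → [0, -9, -11, -19, -25, -29, 9]
j=6: L[6] = (-29)-9 = -38 → [0, -9, -11, -19, -25, -29, -38]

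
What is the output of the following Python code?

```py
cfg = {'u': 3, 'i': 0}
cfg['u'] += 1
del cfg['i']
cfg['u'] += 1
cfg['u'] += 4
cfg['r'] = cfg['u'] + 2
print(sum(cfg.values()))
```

cfg['u'] = 3+1 = 4 → {'u': 4, 'i': 0}
del 'i' → {'u': 4}
cfg['u'] = 4+1 = 5 → {'u': 5}
cfg['u'] = 5+4 = 9 → {'u': 9}
cfg['r'] = cfg['u']+2 = 11 → {'u': 9, 'r': 11}
sum of values = 20

20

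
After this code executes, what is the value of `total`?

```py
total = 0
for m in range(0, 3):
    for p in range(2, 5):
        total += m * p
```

m=0,p=2: total = 0+0 = 0
m=0,p=3: total = 0+0 = 0
m=0,p=4: total = 0+0 = 0
m=1,p=2: total = 0+2 = 2
m=1,p=3: total = 2+3 = 5
m=1,p=4: total = 5+4 = 9
m=2,p=2: total = 9+4 = 13
m=2,p=3: total = 13+6 = 19
m=2,p=4: total = 19+8 = 27

27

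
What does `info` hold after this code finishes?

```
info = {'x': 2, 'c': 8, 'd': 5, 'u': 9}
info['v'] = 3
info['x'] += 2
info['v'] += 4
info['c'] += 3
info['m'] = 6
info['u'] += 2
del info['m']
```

info['v'] = 3 → {'x': 2, 'c': 8, 'd': 5, 'u': 9, 'v': 3}
info['x'] = 2+2 = 4 → {'x': 4, 'c': 8, 'd': 5, 'u': 9, 'v': 3}
info['v'] = 3+4 = 7 → {'x': 4, 'c': 8, 'd': 5, 'u': 9, 'v': 7}
info['c'] = 8+3 = 11 → {'x': 4, 'c': 11, 'd': 5, 'u': 9, 'v': 7}
info['m'] = 6 → {'x': 4, 'c': 11, 'd': 5, 'u': 9, 'v': 7, 'm': 6}
info['u'] = 9+2 = 11 → {'x': 4, 'c': 11, 'd': 5, 'u': 11, 'v': 7, 'm': 6}
del 'm' → {'x': 4, 'c': 11, 'd': 5, 'u': 11, 'v': 7}

{'x': 4, 'c': 11, 'd': 5, 'u': 11, 'v': 7}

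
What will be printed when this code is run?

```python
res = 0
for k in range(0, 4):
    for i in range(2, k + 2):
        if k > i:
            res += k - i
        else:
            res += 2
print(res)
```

k=1,i=2: not 1>2, res = 0+2 = 2
k=2,i=2: not 2>2, res = 2+2 = 4
k=2,i=3: not 2>3, res = 4+2 = 6
k=3,i=2: 3>2, res = 6+1 = 7
k=3,i=3: not 3>3, res = 7+2 = 9
k=3,i=4: not 3>4, res = 9+2 = 11

11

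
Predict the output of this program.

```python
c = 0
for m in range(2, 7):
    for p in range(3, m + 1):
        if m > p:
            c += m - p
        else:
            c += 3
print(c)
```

22

m=3,p=3: not 3>3, c = 0+3 = 3
m=4,p=3: 4>3, c = 3+1 = 4
m=4,p=4: not 4>4, c = 4+3 = 7
m=5,p=3: 5>3, c = 7+2 = 9
m=5,p=4: 5>4, c = 9+1 = 10
m=5,p=5: not 5>5, c = 10+3 = 13
m=6,p=3: 6>3, c = 13+3 = 16
m=6,p=4: 6>4, c = 16+2 = 18
m=6,p=5: 6>5, c = 18+1 = 19
m=6,p=6: not 6>6, c = 19+3 = 22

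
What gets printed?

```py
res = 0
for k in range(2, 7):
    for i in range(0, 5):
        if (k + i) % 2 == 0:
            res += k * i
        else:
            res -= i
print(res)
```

k=2,i=0: even sum, res = 0+0 = 0
k=2,i=1: odd sum, res = 0-1 = -1
k=2,i=2: even sum, res = (-1)+4 = 3
k=2,i=3: odd sum, res = 3-3 = 0
k=2,i=4: even sum, res = 0+8 = 8
k=3,i=0: odd sum, res = 8-0 = 8
k=3,i=1: even sum, res = 8+3 = 11
k=3,i=2: odd sum, res = 11-2 = 9
k=3,i=3: even sum, res = 9+9 = 18
k=3,i=4: odd sum, res = 18-4 = 14
k=4,i=0: even sum, res = 14+0 = 14
k=4,i=1: odd sum, res = 14-1 = 13
k=4,i=2: even sum, res = 13+8 = 21
k=4,i=3: odd sum, res = 21-3 = 18
k=4,i=4: even sum, res = 18+16 = 34
k=5,i=0: odd sum, res = 34-0 = 34
k=5,i=1: even sum, res = 34+5 = 39
k=5,i=2: odd sum, res = 39-2 = 37
k=5,i=3: even sum, res = 37+15 = 52
k=5,i=4: odd sum, res = 52-4 = 48
k=6,i=0: even sum, res = 48+0 = 48
k=6,i=1: odd sum, res = 48-1 = 47
k=6,i=2: even sum, res = 47+12 = 59
k=6,i=3: odd sum, res = 59-3 = 56
k=6,i=4: even sum, res = 56+24 = 80

80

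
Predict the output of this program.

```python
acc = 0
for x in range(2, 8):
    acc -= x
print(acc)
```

x=2: acc = 0-2 = -2
x=3: acc = (-2)-3 = -5
x=4: acc = (-5)-4 = -9
x=5: acc = (-9)-5 = -14
x=6: acc = (-14)-6 = -20
x=7: acc = (-20)-7 = -27

-27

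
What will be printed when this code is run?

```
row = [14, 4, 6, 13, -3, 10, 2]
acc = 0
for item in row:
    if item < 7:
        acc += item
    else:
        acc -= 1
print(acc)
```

item=14: not <7, acc = 0-1 = -1
item=4: <7, acc = (-1)+4 = 3
item=6: <7, acc = 3+6 = 9
item=13: not <7, acc = 9-1 = 8
item=-3: <7, acc = 8+(-3) = 5
item=10: not <7, acc = 5-1 = 4
item=2: <7, acc = 4+2 = 6

6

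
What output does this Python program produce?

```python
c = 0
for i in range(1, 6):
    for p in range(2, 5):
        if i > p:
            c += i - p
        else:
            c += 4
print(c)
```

46

i=1,p=2: not 1>2, c = 0+4 = 4
i=1,p=3: not 1>3, c = 4+4 = 8
i=1,p=4: not 1>4, c = 8+4 = 12
i=2,p=2: not 2>2, c = 12+4 = 16
i=2,p=3: not 2>3, c = 16+4 = 20
i=2,p=4: not 2>4, c = 20+4 = 24
i=3,p=2: 3>2, c = 24+1 = 25
i=3,p=3: not 3>3, c = 25+4 = 29
i=3,p=4: not 3>4, c = 29+4 = 33
i=4,p=2: 4>2, c = 33+2 = 35
i=4,p=3: 4>3, c = 35+1 = 36
i=4,p=4: not 4>4, c = 36+4 = 40
i=5,p=2: 5>2, c = 40+3 = 43
i=5,p=3: 5>3, c = 43+2 = 45
i=5,p=4: 5>4, c = 45+1 = 46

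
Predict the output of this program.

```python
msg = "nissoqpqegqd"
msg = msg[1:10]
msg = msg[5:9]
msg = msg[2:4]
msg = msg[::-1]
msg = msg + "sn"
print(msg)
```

gesn

slice [1:10] → 'issoqpqeg'
slice [5:9] → 'pqeg'
slice [2:4] → 'eg'
reverse → 'ge'
+ 'sn' → 'gesn'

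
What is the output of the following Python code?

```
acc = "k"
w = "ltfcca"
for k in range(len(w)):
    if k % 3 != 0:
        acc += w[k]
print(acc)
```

ktfca

k=0: skip
k=1: add 't' → 'kt'
k=2: add 'f' → 'ktf'
k=3: skip
k=4: add 'c' → 'ktfc'
k=5: add 'a' → 'ktfca'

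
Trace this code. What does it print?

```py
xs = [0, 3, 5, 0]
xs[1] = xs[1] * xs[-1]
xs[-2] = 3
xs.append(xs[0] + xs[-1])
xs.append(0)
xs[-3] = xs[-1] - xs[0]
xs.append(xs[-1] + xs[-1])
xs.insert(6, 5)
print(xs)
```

[0, 0, 3, 0, 0, 0, 5, 0]

xs[1] = xs[1]*xs[-1] = 3*0 = 0 → [0, 0, 5, 0]
xs[-2] = 3 → [0, 0, 3, 0]
append xs[0]+xs[-1] = 0+0 = 0 → [0, 0, 3, 0, 0]
append 0 → [0, 0, 3, 0, 0, 0]
xs[-3] = xs[-1]-xs[0] = 0-0 = 0 → [0, 0, 3, 0, 0, 0]
append xs[-1]+xs[-1] = 0+0 = 0 → [0, 0, 3, 0, 0, 0, 0]
insert 5 at 6 → [0, 0, 3, 0, 0, 0, 5, 0]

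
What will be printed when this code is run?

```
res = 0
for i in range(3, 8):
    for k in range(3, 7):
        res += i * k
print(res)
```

450

i=3,k=3: res = 0+9 = 9
i=3,k=4: res = 9+12 = 21
i=3,k=5: res = 21+15 = 36
i=3,k=6: res = 36+18 = 54
i=4,k=3: res = 54+12 = 66
i=4,k=4: res = 66+16 = 82
i=4,k=5: res = 82+20 = 102
i=4,k=6: res = 102+24 = 126
i=5,k=3: res = 126+15 = 141
i=5,k=4: res = 141+20 = 161
i=5,k=5: res = 161+25 = 186
i=5,k=6: res = 186+30 = 216
i=6,k=3: res = 216+18 = 234
i=6,k=4: res = 234+24 = 258
i=6,k=5: res = 258+30 = 288
i=6,k=6: res = 288+36 = 324
i=7,k=3: res = 324+21 = 345
i=7,k=4: res = 345+28 = 373
i=7,k=5: res = 373+35 = 408
i=7,k=6: res = 408+42 = 450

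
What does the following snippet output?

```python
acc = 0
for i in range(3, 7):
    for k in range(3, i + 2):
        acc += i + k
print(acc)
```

130

i=3,k=3: acc = 0+6 = 6
i=3,k=4: acc = 6+7 = 13
i=4,k=3: acc = 13+7 = 20
i=4,k=4: acc = 20+8 = 28
i=4,k=5: acc = 28+9 = 37
i=5,k=3: acc = 37+8 = 45
i=5,k=4: acc = 45+9 = 54
i=5,k=5: acc = 54+10 = 64
i=5,k=6: acc = 64+11 = 75
i=6,k=3: acc = 75+9 = 84
i=6,k=4: acc = 84+10 = 94
i=6,k=5: acc = 94+11 = 105
i=6,k=6: acc = 105+12 = 117
i=6,k=7: acc = 117+13 = 130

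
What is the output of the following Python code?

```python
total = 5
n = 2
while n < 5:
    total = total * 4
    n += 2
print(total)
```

80

n=2: total = 5*4 = 20
n=4: total = 20*4 = 80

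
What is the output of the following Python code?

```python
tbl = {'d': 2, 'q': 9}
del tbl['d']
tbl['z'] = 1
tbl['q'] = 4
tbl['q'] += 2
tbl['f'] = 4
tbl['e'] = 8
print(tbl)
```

{'q': 6, 'z': 1, 'f': 4, 'e': 8}

del 'd' → {'q': 9}
tbl['z'] = 1 → {'q': 9, 'z': 1}
tbl['q'] = 4 → {'q': 4, 'z': 1}
tbl['q'] = 4+2 = 6 → {'q': 6, 'z': 1}
tbl['f'] = 4 → {'q': 6, 'z': 1, 'f': 4}
tbl['e'] = 8 → {'q': 6, 'z': 1, 'f': 4, 'e': 8}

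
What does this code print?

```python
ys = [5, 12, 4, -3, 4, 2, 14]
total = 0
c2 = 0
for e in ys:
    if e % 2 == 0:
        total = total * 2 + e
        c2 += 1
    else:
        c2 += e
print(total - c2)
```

e=5: not even; c2=5
e=12: even, total = 0*2+12 = 12; c2=6
e=4: even, total = 12*2+4 = 28; c2=7
e=-3: not even; c2=4
e=4: even, total = 28*2+4 = 60; c2=5
e=2: even, total = 60*2+2 = 122; c2=6
e=14: even, total = 122*2+14 = 258; c2=7
total-c2 = 258-7 = 251

251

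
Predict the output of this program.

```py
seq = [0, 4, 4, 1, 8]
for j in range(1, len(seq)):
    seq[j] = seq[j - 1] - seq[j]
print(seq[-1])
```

-17

j=1: seq[1] = 0-4 = -4 → [0, -4, 4, 1, 8]
j=2: seq[2] = (-4)-4 = -8 → [0, -4, -8, 1, 8]
j=3: seq[3] = (-8)-1 = -9 → [0, -4, -8, -9, 8]
j=4: seq[4] = (-9)-8 = -17 → [0, -4, -8, -9, -17]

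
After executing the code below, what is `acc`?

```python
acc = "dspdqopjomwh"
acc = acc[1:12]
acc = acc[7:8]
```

slice [1:12] → 'spdqopjomwh'
slice [7:8] → 'o'

'o'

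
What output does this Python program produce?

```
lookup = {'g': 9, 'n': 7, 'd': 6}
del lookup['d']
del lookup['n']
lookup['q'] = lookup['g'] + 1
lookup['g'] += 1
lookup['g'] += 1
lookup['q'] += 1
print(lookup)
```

del 'd' → {'g': 9, 'n': 7}
del 'n' → {'g': 9}
lookup['q'] = lookup['g']+1 = 10 → {'g': 9, 'q': 10}
lookup['g'] = 9+1 = 10 → {'g': 10, 'q': 10}
lookup['g'] = 10+1 = 11 → {'g': 11, 'q': 10}
lookup['q'] = 10+1 = 11 → {'g': 11, 'q': 11}

{'g': 11, 'q': 11}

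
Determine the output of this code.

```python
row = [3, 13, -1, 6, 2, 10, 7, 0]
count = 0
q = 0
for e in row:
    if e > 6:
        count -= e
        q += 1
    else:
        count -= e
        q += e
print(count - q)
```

e=3: not >6, count = 0-3 = -3; q=3
e=13: >6, count = (-3)-13 = -16; q=4
e=-1: not >6, count = (-16)-(-1) = -15; q=3
e=6: not >6, count = (-15)-6 = -21; q=9
e=2: not >6, count = (-21)-2 = -23; q=11
e=10: >6, count = (-23)-10 = -33; q=12
e=7: >6, count = (-33)-7 = -40; q=13
e=0: not >6, count = (-40)-0 = -40; q=13
count-q = (-40)-13 = -53

-53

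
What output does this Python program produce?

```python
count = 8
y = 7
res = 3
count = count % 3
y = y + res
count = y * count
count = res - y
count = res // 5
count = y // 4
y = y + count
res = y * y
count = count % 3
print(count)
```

2

count = 8%3 = 2
y = 7+3 = 10
count = 10*2 = 20
count = 3-10 = -7
count = 3//5 = 0
count = 10//4 = 2
y = 10+2 = 12
res = 12*12 = 144
count = 2%3 = 2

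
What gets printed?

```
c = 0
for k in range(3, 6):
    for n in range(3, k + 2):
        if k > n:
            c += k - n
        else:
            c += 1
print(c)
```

k=3,n=3: not 3>3, c = 0+1 = 1
k=3,n=4: not 3>4, c = 1+1 = 2
k=4,n=3: 4>3, c = 2+1 = 3
k=4,n=4: not 4>4, c = 3+1 = 4
k=4,n=5: not 4>5, c = 4+1 = 5
k=5,n=3: 5>3, c = 5+2 = 7
k=5,n=4: 5>4, c = 7+1 = 8
k=5,n=5: not 5>5, c = 8+1 = 9
k=5,n=6: not 5>6, c = 9+1 = 10

10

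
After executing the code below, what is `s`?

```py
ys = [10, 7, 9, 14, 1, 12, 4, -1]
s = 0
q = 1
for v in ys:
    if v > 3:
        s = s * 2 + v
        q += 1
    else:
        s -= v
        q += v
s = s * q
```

v=10: >3, s = 0*2+10 = 10; q=2
v=7: >3, s = 10*2+7 = 27; q=3
v=9: >3, s = 27*2+9 = 63; q=4
v=14: >3, s = 63*2+14 = 140; q=5
v=1: not >3, s = 140-1 = 139; q=6
v=12: >3, s = 139*2+12 = 290; q=7
v=4: >3, s = 290*2+4 = 584; q=8
v=-1: not >3, s = 584-(-1) = 585; q=7
s*q = 585*7 = 4095

4095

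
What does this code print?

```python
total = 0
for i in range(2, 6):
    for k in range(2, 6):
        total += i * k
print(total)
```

i=2,k=2: total = 0+4 = 4
i=2,k=3: total = 4+6 = 10
i=2,k=4: total = 10+8 = 18
i=2,k=5: total = 18+10 = 28
i=3,k=2: total = 28+6 = 34
i=3,k=3: total = 34+9 = 43
i=3,k=4: total = 43+12 = 55
i=3,k=5: total = 55+15 = 70
i=4,k=2: total = 70+8 = 78
i=4,k=3: total = 78+12 = 90
i=4,k=4: total = 90+16 = 106
i=4,k=5: total = 106+20 = 126
i=5,k=2: total = 126+10 = 136
i=5,k=3: total = 136+15 = 151
i=5,k=4: total = 151+20 = 171
i=5,k=5: total = 171+25 = 196

196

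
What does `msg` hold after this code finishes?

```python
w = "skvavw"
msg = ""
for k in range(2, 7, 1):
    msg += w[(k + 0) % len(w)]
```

k=2: add w[2]='v' → 'v'
k=3: add w[3]='a' → 'va'
k=4: add w[4]='v' → 'vav'
k=5: add w[5]='w' → 'vavw'
k=6: add w[0]='s' → 'vavws'

'vavws'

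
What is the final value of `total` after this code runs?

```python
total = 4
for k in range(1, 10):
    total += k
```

k=1: total = 4+1 = 5
k=2: total = 5+2 = 7
k=3: total = 7+3 = 10
k=4: total = 10+4 = 14
k=5: total = 14+5 = 19
k=6: total = 19+6 = 25
k=7: total = 25+7 = 32
k=8: total = 32+8 = 40
k=9: total = 40+9 = 49

49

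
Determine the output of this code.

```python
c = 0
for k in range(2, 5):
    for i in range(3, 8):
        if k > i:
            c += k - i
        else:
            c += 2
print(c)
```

k=2,i=3: not 2>3, c = 0+2 = 2
k=2,i=4: not 2>4, c = 2+2 = 4
k=2,i=5: not 2>5, c = 4+2 = 6
k=2,i=6: not 2>6, c = 6+2 = 8
k=2,i=7: not 2>7, c = 8+2 = 10
k=3,i=3: not 3>3, c = 10+2 = 12
k=3,i=4: not 3>4, c = 12+2 = 14
k=3,i=5: not 3>5, c = 14+2 = 16
k=3,i=6: not 3>6, c = 16+2 = 18
k=3,i=7: not 3>7, c = 18+2 = 20
k=4,i=3: 4>3, c = 20+1 = 21
k=4,i=4: not 4>4, c = 21+2 = 23
k=4,i=5: not 4>5, c = 23+2 = 25
k=4,i=6: not 4>6, c = 25+2 = 27
k=4,i=7: not 4>7, c = 27+2 = 29

29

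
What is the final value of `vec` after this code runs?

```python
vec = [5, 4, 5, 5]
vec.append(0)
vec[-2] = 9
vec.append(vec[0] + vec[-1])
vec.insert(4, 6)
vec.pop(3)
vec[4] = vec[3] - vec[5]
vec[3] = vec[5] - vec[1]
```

[5, 4, 5, 1, 1, 5]

append 0 → [5, 4, 5, 5, 0]
vec[-2] = 9 → [5, 4, 5, 9, 0]
append vec[0]+vec[-1] = 5+0 = 5 → [5, 4, 5, 9, 0, 5]
insert 6 at 4 → [5, 4, 5, 9, 6, 0, 5]
pop(3) removes 9 → [5, 4, 5, 6, 0, 5]
vec[4] = vec[3]-vec[5] = 6-5 = 1 → [5, 4, 5, 6, 1, 5]
vec[3] = vec[5]-vec[1] = 5-4 = 1 → [5, 4, 5, 1, 1, 5]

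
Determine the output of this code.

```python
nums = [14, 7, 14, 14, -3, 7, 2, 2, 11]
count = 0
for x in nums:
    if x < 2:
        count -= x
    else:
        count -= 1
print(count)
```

x=14: not <2, count = 0-1 = -1
x=7: not <2, count = (-1)-1 = -2
x=14: not <2, count = (-2)-1 = -3
x=14: not <2, count = (-3)-1 = -4
x=-3: <2, count = (-4)-(-3) = -1
x=7: not <2, count = (-1)-1 = -2
x=2: not <2, count = (-2)-1 = -3
x=2: not <2, count = (-3)-1 = -4
x=11: not <2, count = (-4)-1 = -5

-5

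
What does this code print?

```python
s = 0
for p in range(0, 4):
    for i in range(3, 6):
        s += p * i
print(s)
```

p=0,i=3: s = 0+0 = 0
p=0,i=4: s = 0+0 = 0
p=0,i=5: s = 0+0 = 0
p=1,i=3: s = 0+3 = 3
p=1,i=4: s = 3+4 = 7
p=1,i=5: s = 7+5 = 12
p=2,i=3: s = 12+6 = 18
p=2,i=4: s = 18+8 = 26
p=2,i=5: s = 26+10 = 36
p=3,i=3: s = 36+9 = 45
p=3,i=4: s = 45+12 = 57
p=3,i=5: s = 57+15 = 72

72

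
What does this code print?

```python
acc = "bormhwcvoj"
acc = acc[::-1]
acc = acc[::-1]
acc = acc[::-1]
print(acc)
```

jovcwhmrob

reverse → 'jovcwhmrob'
reverse → 'bormhwcvoj'
reverse → 'jovcwhmrob'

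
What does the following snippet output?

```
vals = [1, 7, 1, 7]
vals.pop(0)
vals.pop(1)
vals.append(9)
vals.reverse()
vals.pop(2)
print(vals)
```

[9, 7]

pop(0) removes 1 → [7, 1, 7]
pop(1) removes 1 → [7, 7]
append 9 → [7, 7, 9]
reverse → [9, 7, 7]
pop(2) removes 7 → [9, 7]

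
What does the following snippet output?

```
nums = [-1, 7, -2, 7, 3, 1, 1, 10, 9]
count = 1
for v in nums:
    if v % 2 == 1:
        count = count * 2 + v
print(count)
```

v=-1: odd, count = 1*2+(-1) = 1
v=7: odd, count = 1*2+7 = 9
v=-2: not odd
v=7: odd, count = 9*2+7 = 25
v=3: odd, count = 25*2+3 = 53
v=1: odd, count = 53*2+1 = 107
v=1: odd, count = 107*2+1 = 215
v=10: not odd
v=9: odd, count = 215*2+9 = 439

439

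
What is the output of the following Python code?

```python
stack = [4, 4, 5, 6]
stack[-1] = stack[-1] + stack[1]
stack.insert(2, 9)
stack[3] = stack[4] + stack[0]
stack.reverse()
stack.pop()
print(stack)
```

stack[-1] = stack[-1]+stack[1] = 6+4 = 10 → [4, 4, 5, 10]
insert 9 at 2 → [4, 4, 9, 5, 10]
stack[3] = stack[4]+stack[0] = 10+4 = 14 → [4, 4, 9, 14, 10]
reverse → [10, 14, 9, 4, 4]
pop() removes 4 → [10, 14, 9, 4]

[10, 14, 9, 4]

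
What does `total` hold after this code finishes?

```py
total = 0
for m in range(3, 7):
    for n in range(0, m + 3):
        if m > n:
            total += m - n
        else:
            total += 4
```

m=3,n=0: 3>0, total = 0+3 = 3
m=3,n=1: 3>1, total = 3+2 = 5
m=3,n=2: 3>2, total = 5+1 = 6
m=3,n=3: not 3>3, total = 6+4 = 10
m=3,n=4: not 3>4, total = 10+4 = 14
m=3,n=5: not 3>5, total = 14+4 = 18
m=4,n=0: 4>0, total = 18+4 = 22
m=4,n=1: 4>1, total = 22+3 = 25
m=4,n=2: 4>2, total = 25+2 = 27
m=4,n=3: 4>3, total = 27+1 = 28
m=4,n=4: not 4>4, total = 28+4 = 32
m=4,n=5: not 4>5, total = 32+4 = 36
m=4,n=6: not 4>6, total = 36+4 = 40
m=5,n=0: 5>0, total = 40+5 = 45
m=5,n=1: 5>1, total = 45+4 = 49
m=5,n=2: 5>2, total = 49+3 = 52
m=5,n=3: 5>3, total = 52+2 = 54
m=5,n=4: 5>4, total = 54+1 = 55
m=5,n=5: not 5>5, total = 55+4 = 59
m=5,n=6: not 5>6, total = 59+4 = 63
m=5,n=7: not 5>7, total = 63+4 = 67
m=6,n=0: 6>0, total = 67+6 = 73
m=6,n=1: 6>1, total = 73+5 = 78
m=6,n=2: 6>2, total = 78+4 = 82
m=6,n=3: 6>3, total = 82+3 = 85
m=6,n=4: 6>4, total = 85+2 = 87
m=6,n=5: 6>5, total = 87+1 = 88
m=6,n=6: not 6>6, total = 88+4 = 92
m=6,n=7: not 6>7, total = 92+4 = 96
m=6,n=8: not 6>8, total = 96+4 = 100

100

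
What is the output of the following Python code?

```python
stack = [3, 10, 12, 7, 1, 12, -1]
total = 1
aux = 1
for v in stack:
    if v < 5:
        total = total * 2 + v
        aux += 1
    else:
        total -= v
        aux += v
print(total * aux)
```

v=3: <5, total = 1*2+3 = 5; aux=2
v=10: not <5, total = 5-10 = -5; aux=12
v=12: not <5, total = (-5)-12 = -17; aux=24
v=7: not <5, total = (-17)-7 = -24; aux=31
v=1: <5, total = (-24)*2+1 = -47; aux=32
v=12: not <5, total = (-47)-12 = -59; aux=44
v=-1: <5, total = (-59)*2+(-1) = -119; aux=45
total*aux = (-119)*45 = -5355

-5355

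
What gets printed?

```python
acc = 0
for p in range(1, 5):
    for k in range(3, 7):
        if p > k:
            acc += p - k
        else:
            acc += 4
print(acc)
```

p=1,k=3: not 1>3, acc = 0+4 = 4
p=1,k=4: not 1>4, acc = 4+4 = 8
p=1,k=5: not 1>5, acc = 8+4 = 12
p=1,k=6: not 1>6, acc = 12+4 = 16
p=2,k=3: not 2>3, acc = 16+4 = 20
p=2,k=4: not 2>4, acc = 20+4 = 24
p=2,k=5: not 2>5, acc = 24+4 = 28
p=2,k=6: not 2>6, acc = 28+4 = 32
p=3,k=3: not 3>3, acc = 32+4 = 36
p=3,k=4: not 3>4, acc = 36+4 = 40
p=3,k=5: not 3>5, acc = 40+4 = 44
p=3,k=6: not 3>6, acc = 44+4 = 48
p=4,k=3: 4>3, acc = 48+1 = 49
p=4,k=4: not 4>4, acc = 49+4 = 53
p=4,k=5: not 4>5, acc = 53+4 = 57
p=4,k=6: not 4>6, acc = 57+4 = 61

61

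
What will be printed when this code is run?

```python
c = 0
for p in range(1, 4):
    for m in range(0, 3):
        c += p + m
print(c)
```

p=1,m=0: c = 0+1 = 1
p=1,m=1: c = 1+2 = 3
p=1,m=2: c = 3+3 = 6
p=2,m=0: c = 6+2 = 8
p=2,m=1: c = 8+3 = 11
p=2,m=2: c = 11+4 = 15
p=3,m=0: c = 15+3 = 18
p=3,m=1: c = 18+4 = 22
p=3,m=2: c = 22+5 = 27

27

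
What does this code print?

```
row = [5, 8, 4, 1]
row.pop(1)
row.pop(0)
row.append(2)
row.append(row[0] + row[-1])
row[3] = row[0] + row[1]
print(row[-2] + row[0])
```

pop(1) removes 8 → [5, 4, 1]
pop(0) removes 5 → [4, 1]
append 2 → [4, 1, 2]
append row[0]+row[-1] = 4+2 = 6 → [4, 1, 2, 6]
row[3] = row[0]+row[1] = 4+1 = 5 → [4, 1, 2, 5]
row[-2]+row[0] = 2+4 = 6

6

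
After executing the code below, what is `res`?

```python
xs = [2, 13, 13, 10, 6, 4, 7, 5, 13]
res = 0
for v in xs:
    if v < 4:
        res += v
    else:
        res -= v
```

v=2: <4, res = 0+2 = 2
v=13: not <4, res = 2-13 = -11
v=13: not <4, res = (-11)-13 = -24
v=10: not <4, res = (-24)-10 = -34
v=6: not <4, res = (-34)-6 = -40
v=4: not <4, res = (-40)-4 = -44
v=7: not <4, res = (-44)-7 = -51
v=5: not <4, res = (-51)-5 = -56
v=13: not <4, res = (-56)-13 = -69

-69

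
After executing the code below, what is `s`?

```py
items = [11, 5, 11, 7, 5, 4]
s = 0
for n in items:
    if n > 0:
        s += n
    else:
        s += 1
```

43

n=11: >0, s = 0+11 = 11
n=5: >0, s = 11+5 = 16
n=11: >0, s = 16+11 = 27
n=7: >0, s = 27+7 = 34
n=5: >0, s = 34+5 = 39
n=4: >0, s = 39+4 = 43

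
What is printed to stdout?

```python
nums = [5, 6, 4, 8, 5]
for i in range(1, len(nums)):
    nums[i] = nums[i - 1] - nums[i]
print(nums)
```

[5, -1, -5, -13, -18]

i=1: nums[1] = 5-6 = -1 → [5, -1, 4, 8, 5]
i=2: nums[2] = (-1)-4 = -5 → [5, -1, -5, 8, 5]
i=3: nums[3] = (-5)-8 = -13 → [5, -1, -5, -13, 5]
i=4: nums[4] = (-13)-5 = -18 → [5, -1, -5, -13, -18]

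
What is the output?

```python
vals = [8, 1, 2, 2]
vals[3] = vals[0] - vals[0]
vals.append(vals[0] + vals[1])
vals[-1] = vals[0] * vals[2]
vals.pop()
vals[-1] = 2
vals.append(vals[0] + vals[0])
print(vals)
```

[8, 1, 2, 2, 16]

vals[3] = vals[0]-vals[0] = 8-8 = 0 → [8, 1, 2, 0]
append vals[0]+vals[1] = 8+1 = 9 → [8, 1, 2, 0, 9]
vals[-1] = vals[0]*vals[2] = 8*2 = 16 → [8, 1, 2, 0, 16]
pop() removes 16 → [8, 1, 2, 0]
vals[-1] = 2 → [8, 1, 2, 2]
append vals[0]+vals[0] = 8+8 = 16 → [8, 1, 2, 2, 16]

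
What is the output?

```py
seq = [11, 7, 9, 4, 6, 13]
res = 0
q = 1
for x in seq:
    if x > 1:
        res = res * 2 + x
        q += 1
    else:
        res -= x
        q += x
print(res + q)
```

x=11: >1, res = 0*2+11 = 11; q=2
x=7: >1, res = 11*2+7 = 29; q=3
x=9: >1, res = 29*2+9 = 67; q=4
x=4: >1, res = 67*2+4 = 138; q=5
x=6: >1, res = 138*2+6 = 282; q=6
x=13: >1, res = 282*2+13 = 577; q=7
res+q = 577+7 = 584

584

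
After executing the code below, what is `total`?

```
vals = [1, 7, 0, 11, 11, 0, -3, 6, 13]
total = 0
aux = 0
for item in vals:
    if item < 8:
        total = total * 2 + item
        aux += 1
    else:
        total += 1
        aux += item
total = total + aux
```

202

item=1: <8, total = 0*2+1 = 1; aux=1
item=7: <8, total = 1*2+7 = 9; aux=2
item=0: <8, total = 9*2+0 = 18; aux=3
item=11: not <8, total = 18+1 = 19; aux=14
item=11: not <8, total = 19+1 = 20; aux=25
item=0: <8, total = 20*2+0 = 40; aux=26
item=-3: <8, total = 40*2+(-3) = 77; aux=27
item=6: <8, total = 77*2+6 = 160; aux=28
item=13: not <8, total = 160+1 = 161; aux=41
total+aux = 161+41 = 202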